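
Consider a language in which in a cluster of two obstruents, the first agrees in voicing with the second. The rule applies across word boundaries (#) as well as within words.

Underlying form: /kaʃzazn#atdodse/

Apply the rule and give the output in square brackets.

/ʃ/ before /z/ (voiced) → [ʒ]
/t/ before /d/ (voiced) → [d]
/d/ before /s/ (voiceless) → [t]

[kaʒzazn#addotse]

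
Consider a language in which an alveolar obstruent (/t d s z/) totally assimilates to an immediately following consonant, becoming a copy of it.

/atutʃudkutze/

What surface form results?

[atutʃukkuzze]

/d/ before /k/ → [k] (total assimilation)
/t/ before /z/ → [z] (total assimilation)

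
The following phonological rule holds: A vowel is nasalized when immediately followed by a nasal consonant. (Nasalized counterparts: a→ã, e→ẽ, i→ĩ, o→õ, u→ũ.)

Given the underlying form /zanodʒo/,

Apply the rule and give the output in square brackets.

/a/ before nasal /n/ → [ã]

[zãnodʒo]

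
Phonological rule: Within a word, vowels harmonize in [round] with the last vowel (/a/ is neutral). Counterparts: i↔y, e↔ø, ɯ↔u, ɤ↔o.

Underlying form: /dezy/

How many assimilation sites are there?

/e/ harmonizes with /y/ ([+round]) → [ø]
1 segment changes.

1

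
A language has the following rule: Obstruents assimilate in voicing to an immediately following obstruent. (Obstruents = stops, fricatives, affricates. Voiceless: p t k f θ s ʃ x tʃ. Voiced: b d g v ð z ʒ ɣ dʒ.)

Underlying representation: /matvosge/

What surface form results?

[madvozge]

/t/ before /v/ (voiced) → [d]
/s/ before /g/ (voiced) → [z]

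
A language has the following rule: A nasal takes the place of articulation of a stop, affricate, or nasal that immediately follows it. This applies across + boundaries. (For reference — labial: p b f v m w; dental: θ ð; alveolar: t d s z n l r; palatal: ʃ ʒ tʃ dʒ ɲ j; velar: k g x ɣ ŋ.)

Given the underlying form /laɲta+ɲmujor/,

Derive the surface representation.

/ɲ/ before /t/ (alveolar) → [n]
/ɲ/ before /m/ (labial) → [m]

[lanta+mmujor]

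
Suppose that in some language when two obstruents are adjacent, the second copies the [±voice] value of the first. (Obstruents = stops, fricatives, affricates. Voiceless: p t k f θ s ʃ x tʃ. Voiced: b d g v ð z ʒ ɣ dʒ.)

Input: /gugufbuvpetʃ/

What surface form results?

[gugufpuvbetʃ]

/b/ after /f/ (voiceless) → [p]
/p/ after /v/ (voiced) → [b]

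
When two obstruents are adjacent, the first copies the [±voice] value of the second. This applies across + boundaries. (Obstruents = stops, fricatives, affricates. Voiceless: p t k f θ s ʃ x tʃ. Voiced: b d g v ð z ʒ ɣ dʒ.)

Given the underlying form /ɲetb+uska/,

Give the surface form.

[ɲedb+uska]

/t/ before /b/ (voiced) → [d]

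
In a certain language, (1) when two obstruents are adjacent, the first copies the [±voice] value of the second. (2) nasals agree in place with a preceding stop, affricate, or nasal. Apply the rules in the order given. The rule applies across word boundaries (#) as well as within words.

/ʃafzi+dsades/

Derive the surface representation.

[ʃavzi+tsades]

Rule 1: /f/ before /z/ (voiced) → [v]
Rule 1: /d/ before /s/ (voiceless) → [t]
After rule 1: ʃavzi+tsades
Rule 2: no segment meets the rule's conditions; no change.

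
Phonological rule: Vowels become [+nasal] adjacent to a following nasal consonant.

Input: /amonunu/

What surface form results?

/a/ before nasal /m/ → [ã]
/o/ before nasal /n/ → [õ]
/u/ before nasal /n/ → [ũ]

[ãmõnũnu]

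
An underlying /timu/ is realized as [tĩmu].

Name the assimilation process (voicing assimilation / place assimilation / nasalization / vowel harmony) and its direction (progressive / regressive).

/i/→[ĩ].
Each target copies a feature from the following segment, so the direction is regressive.

nasalization, regressive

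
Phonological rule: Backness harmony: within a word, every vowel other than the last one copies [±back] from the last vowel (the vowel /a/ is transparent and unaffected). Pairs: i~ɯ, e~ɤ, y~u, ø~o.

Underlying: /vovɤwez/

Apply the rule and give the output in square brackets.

/o/ harmonizes with /e/ ([-back]) → [ø]
/ɤ/ harmonizes with /e/ ([-back]) → [e]

[vøvewez]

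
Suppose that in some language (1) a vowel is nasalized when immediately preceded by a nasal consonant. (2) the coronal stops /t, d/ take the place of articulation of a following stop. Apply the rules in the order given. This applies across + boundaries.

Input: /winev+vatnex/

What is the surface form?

[winẽv+vatnẽx]

Rule 1: /e/ after nasal /n/ → [ẽ]
Rule 1: /e/ after nasal /n/ → [ẽ]
After rule 1: winẽv+vatnẽx
Rule 2: no segment meets the rule's conditions; no change.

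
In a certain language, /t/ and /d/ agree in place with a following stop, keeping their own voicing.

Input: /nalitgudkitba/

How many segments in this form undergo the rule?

3

/t/ before /g/ (velar) → [k]
/d/ before /k/ (velar) → [g]
/t/ before /b/ (labial) → [p]
3 segments change.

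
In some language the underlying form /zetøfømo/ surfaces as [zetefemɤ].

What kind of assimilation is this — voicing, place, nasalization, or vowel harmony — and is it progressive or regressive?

vowel harmony, progressive

/ø/→[e] /ø/→[e] /o/→[ɤ].
Vowels agree with the first vowel, so the harmony is progressive.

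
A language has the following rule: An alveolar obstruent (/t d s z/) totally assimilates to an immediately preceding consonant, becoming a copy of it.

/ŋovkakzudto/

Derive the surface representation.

/z/ after /k/ → [k] (total assimilation)
/t/ after /d/ → [d] (total assimilation)

[ŋovkakkuddo]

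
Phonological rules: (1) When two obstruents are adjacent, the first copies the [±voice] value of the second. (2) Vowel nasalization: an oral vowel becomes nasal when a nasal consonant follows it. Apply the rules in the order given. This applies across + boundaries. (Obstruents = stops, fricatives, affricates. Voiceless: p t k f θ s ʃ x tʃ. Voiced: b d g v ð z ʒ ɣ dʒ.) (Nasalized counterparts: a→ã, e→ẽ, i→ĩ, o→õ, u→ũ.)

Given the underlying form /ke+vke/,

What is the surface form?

[ke+fke]

Rule 1: /v/ before /k/ (voiceless) → [f]
After rule 1: ke+fke
Rule 2: no segment meets the rule's conditions; no change.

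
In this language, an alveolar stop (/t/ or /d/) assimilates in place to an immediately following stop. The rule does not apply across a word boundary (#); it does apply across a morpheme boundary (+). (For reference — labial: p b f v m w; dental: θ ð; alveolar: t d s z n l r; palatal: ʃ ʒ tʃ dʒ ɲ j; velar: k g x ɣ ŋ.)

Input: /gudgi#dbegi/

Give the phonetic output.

[guggi#bbegi]

/d/ before /g/ (velar) → [g]
/d/ before /b/ (labial) → [b]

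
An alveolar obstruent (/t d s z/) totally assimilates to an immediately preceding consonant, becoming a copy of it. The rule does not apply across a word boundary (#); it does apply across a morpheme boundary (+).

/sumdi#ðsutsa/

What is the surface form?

[summi#ððutta]

/d/ after /m/ → [m] (total assimilation)
/s/ after /ð/ → [ð] (total assimilation)
/s/ after /t/ → [t] (total assimilation)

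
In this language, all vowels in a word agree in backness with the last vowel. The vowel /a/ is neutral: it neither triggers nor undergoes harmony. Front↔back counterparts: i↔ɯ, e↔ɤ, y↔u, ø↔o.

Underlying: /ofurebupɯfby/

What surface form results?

[øfyrebypifby]

/o/ harmonizes with /y/ ([-back]) → [ø]
/u/ harmonizes with /y/ ([-back]) → [y]
/u/ harmonizes with /y/ ([-back]) → [y]
/ɯ/ harmonizes with /y/ ([-back]) → [i]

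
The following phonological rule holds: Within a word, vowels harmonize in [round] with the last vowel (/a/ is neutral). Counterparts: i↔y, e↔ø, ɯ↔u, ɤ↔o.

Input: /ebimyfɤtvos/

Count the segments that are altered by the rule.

/e/ harmonizes with /o/ ([+round]) → [ø]
/i/ harmonizes with /o/ ([+round]) → [y]
/ɤ/ harmonizes with /o/ ([+round]) → [o]
3 segments change.

3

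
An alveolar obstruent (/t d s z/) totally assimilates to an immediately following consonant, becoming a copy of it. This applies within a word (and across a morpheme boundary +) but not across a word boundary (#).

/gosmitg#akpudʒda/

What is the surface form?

[gommigg#akpudʒda]

/s/ before /m/ → [m] (total assimilation)
/t/ before /g/ → [g] (total assimilation)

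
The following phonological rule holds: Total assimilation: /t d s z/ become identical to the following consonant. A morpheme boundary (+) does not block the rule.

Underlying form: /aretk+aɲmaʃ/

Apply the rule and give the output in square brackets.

[arekk+aɲmaʃ]

/t/ before /k/ → [k] (total assimilation)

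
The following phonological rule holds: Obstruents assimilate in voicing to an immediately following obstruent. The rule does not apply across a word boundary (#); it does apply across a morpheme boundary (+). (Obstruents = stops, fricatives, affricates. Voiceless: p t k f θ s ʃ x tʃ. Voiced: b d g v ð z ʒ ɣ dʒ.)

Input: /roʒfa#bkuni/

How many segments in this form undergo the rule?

/ʒ/ before /f/ (voiceless) → [ʃ]
/b/ before /k/ (voiceless) → [p]
2 segments change.

2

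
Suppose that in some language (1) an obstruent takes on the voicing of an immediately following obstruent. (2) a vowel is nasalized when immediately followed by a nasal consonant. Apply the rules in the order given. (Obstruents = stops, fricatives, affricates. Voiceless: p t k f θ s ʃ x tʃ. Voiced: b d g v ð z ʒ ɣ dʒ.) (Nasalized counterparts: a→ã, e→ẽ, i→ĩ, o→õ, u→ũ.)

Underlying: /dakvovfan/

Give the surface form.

[dagvoffãn]

Rule 1: /k/ before /v/ (voiced) → [g]
Rule 1: /v/ before /f/ (voiceless) → [f]
After rule 1: dagvoffan
Rule 2: /a/ before nasal /n/ → [ã]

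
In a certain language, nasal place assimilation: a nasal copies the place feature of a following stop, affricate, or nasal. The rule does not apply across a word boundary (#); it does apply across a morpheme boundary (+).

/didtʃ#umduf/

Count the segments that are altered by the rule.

1

/m/ before /d/ (alveolar) → [n]
1 segment changes.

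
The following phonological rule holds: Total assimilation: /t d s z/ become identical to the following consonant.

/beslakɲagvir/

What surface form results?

/s/ before /l/ → [l] (total assimilation)

[bellakɲagvir]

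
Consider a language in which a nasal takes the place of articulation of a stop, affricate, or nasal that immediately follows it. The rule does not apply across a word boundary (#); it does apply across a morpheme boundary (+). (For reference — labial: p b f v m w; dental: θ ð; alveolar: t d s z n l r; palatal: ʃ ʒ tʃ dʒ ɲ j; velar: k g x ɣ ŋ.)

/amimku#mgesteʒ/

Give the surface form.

[amiŋku#ŋgesteʒ]

/m/ before /k/ (velar) → [ŋ]
/m/ before /g/ (velar) → [ŋ]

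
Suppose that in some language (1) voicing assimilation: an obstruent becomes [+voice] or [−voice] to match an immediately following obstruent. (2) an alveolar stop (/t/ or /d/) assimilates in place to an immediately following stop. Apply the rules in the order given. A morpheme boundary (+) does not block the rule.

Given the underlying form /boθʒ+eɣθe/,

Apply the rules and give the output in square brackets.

Rule 1: /θ/ before /ʒ/ (voiced) → [ð]
Rule 1: /ɣ/ before /θ/ (voiceless) → [x]
After rule 1: boðʒ+exθe
Rule 2: no segment meets the rule's conditions; no change.

[boðʒ+exθe]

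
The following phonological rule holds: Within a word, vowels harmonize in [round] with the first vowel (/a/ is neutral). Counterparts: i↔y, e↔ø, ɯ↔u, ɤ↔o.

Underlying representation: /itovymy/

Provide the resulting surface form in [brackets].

/o/ harmonizes with /i/ ([-round]) → [ɤ]
/y/ harmonizes with /i/ ([-round]) → [i]
/y/ harmonizes with /i/ ([-round]) → [i]

[itɤvimi]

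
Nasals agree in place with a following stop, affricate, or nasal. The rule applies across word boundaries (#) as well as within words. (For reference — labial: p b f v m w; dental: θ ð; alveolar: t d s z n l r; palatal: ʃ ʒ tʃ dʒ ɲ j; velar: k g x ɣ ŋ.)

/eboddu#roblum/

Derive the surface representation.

[eboddu#roblum]

no segment meets the rule's conditions; no change.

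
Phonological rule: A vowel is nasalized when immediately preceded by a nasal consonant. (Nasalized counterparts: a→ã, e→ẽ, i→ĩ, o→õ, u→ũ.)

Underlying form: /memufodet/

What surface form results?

/e/ after nasal /m/ → [ẽ]
/u/ after nasal /m/ → [ũ]

[mẽmũfodet]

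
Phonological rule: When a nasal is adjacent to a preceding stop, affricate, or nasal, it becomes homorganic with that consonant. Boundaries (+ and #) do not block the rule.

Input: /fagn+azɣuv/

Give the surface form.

/n/ after /g/ (velar) → [ŋ]

[fagŋ+azɣuv]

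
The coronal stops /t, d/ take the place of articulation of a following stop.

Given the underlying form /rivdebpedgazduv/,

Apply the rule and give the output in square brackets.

[rivdebpeggazduv]

/d/ before /g/ (velar) → [g]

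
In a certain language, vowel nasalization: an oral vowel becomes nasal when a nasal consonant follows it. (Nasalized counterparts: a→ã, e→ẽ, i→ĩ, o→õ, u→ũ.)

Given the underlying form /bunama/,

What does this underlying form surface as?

[bũnãma]

/u/ before nasal /n/ → [ũ]
/a/ before nasal /m/ → [ã]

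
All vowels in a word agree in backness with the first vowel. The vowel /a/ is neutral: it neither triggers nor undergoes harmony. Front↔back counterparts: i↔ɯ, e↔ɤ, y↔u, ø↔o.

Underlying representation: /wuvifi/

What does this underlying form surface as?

[wuvɯfɯ]

/i/ harmonizes with /u/ ([+back]) → [ɯ]
/i/ harmonizes with /u/ ([+back]) → [ɯ]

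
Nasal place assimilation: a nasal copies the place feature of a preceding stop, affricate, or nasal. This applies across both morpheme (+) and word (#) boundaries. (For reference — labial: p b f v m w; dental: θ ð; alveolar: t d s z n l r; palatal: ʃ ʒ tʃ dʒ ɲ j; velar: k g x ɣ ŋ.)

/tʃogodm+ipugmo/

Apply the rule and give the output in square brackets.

[tʃogodn+ipugŋo]

/m/ after /d/ (alveolar) → [n]
/m/ after /g/ (velar) → [ŋ]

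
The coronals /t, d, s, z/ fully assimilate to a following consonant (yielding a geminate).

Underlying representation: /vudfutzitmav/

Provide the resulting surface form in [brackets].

[vuffuzzimmav]

/d/ before /f/ → [f] (total assimilation)
/t/ before /z/ → [z] (total assimilation)
/t/ before /m/ → [m] (total assimilation)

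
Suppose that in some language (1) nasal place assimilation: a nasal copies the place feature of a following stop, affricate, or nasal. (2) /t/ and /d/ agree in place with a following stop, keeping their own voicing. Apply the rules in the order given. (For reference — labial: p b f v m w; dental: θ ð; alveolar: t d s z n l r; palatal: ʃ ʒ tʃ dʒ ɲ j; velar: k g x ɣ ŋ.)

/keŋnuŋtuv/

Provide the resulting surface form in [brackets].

[kennuntuv]

Rule 1: /ŋ/ before /n/ (alveolar) → [n]
Rule 1: /ŋ/ before /t/ (alveolar) → [n]
After rule 1: kennuntuv
Rule 2: no segment meets the rule's conditions; no change.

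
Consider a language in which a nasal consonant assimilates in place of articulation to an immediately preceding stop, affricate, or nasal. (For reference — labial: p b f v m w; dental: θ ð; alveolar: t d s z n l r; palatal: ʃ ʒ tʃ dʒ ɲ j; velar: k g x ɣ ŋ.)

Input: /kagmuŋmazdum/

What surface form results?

[kagŋuŋŋazdum]

/m/ after /g/ (velar) → [ŋ]
/m/ after /ŋ/ (velar) → [ŋ]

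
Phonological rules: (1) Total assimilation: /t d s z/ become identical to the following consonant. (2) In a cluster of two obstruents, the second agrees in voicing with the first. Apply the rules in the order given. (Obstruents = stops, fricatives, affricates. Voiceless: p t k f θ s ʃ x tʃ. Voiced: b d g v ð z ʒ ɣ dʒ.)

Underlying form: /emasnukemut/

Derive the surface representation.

Rule 1: /s/ before /n/ → [n] (total assimilation)
After rule 1: emannukemut
Rule 2: no segment meets the rule's conditions; no change.

[emannukemut]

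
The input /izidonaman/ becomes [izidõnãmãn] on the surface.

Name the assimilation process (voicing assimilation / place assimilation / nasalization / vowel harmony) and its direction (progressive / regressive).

/o/→[õ] /a/→[ã] /a/→[ã].
Each target copies a feature from the following segment, so the direction is regressive.

nasalization, regressive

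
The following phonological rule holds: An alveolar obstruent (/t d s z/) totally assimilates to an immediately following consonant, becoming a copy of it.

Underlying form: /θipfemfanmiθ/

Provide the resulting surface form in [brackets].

[θipfemfanmiθ]

no segment meets the rule's conditions; no change.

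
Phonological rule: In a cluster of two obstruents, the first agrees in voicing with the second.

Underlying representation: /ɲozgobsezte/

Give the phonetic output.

/b/ before /s/ (voiceless) → [p]
/z/ before /t/ (voiceless) → [s]

[ɲozgopseste]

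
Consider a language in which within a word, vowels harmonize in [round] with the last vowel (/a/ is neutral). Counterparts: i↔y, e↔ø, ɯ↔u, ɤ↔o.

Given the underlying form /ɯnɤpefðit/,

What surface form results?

[ɯnɤpefðit]

no segment meets the rule's conditions; no change.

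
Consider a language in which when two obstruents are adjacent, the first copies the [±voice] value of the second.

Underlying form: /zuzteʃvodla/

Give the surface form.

/z/ before /t/ (voiceless) → [s]
/ʃ/ before /v/ (voiced) → [ʒ]

[zusteʒvodla]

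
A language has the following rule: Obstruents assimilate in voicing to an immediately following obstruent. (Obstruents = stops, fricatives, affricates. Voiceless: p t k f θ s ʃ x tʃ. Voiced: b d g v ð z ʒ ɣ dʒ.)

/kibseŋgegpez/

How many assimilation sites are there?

2

/b/ before /s/ (voiceless) → [p]
/g/ before /p/ (voiceless) → [k]
2 segments change.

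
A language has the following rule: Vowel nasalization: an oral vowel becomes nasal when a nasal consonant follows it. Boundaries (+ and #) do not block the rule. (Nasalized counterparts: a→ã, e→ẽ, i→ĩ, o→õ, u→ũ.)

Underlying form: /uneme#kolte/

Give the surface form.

[ũnẽme#kolte]

/u/ before nasal /n/ → [ũ]
/e/ before nasal /m/ → [ẽ]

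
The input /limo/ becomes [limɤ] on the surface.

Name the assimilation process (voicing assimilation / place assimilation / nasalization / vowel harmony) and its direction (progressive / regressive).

/o/→[ɤ].
Vowels agree with the first vowel, so the harmony is progressive.

vowel harmony, progressive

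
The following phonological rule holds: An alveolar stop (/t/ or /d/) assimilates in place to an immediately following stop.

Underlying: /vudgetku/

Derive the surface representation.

/d/ before /g/ (velar) → [g]
/t/ before /k/ (velar) → [k]

[vuggekku]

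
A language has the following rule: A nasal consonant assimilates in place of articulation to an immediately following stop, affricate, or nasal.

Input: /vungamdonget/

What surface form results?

[vuŋgandoŋget]

/n/ before /g/ (velar) → [ŋ]
/m/ before /d/ (alveolar) → [n]
/n/ before /g/ (velar) → [ŋ]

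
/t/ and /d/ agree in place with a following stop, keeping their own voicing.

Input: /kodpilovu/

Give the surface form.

[kobpilovu]

/d/ before /p/ (labial) → [b]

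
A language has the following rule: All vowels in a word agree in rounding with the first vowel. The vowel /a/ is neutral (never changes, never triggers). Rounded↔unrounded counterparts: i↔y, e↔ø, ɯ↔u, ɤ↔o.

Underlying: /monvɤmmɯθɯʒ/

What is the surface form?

[monvommuθuʒ]

/ɤ/ harmonizes with /o/ ([+round]) → [o]
/ɯ/ harmonizes with /o/ ([+round]) → [u]
/ɯ/ harmonizes with /o/ ([+round]) → [u]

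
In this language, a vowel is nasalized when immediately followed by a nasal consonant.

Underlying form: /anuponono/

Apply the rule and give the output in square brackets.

/a/ before nasal /n/ → [ã]
/o/ before nasal /n/ → [õ]
/o/ before nasal /n/ → [õ]

[ãnupõnõno]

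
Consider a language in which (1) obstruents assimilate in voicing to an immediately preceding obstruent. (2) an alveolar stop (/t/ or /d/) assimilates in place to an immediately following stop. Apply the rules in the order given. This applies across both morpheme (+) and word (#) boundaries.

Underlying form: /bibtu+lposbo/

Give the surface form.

Rule 1: /t/ after /b/ (voiced) → [d]
Rule 1: /b/ after /s/ (voiceless) → [p]
After rule 1: bibdu+lpospo
Rule 2: no segment meets the rule's conditions; no change.

[bibdu+lpospo]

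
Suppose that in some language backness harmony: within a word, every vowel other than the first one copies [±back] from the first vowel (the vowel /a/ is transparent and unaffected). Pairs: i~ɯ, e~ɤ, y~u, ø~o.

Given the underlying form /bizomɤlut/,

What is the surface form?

[bizømelyt]

/o/ harmonizes with /i/ ([-back]) → [ø]
/ɤ/ harmonizes with /i/ ([-back]) → [e]
/u/ harmonizes with /i/ ([-back]) → [y]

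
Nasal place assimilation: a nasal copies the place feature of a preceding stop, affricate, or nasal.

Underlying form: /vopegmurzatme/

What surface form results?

/m/ after /g/ (velar) → [ŋ]
/m/ after /t/ (alveolar) → [n]

[vopegŋurzatne]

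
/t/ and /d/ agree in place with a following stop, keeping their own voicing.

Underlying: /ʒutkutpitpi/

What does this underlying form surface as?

[ʒukkuppippi]

/t/ before /k/ (velar) → [k]
/t/ before /p/ (labial) → [p]
/t/ before /p/ (labial) → [p]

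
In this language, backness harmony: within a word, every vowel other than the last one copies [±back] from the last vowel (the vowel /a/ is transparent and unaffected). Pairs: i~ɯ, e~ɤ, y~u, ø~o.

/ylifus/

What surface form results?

[ulɯfus]

/y/ harmonizes with /u/ ([+back]) → [u]
/i/ harmonizes with /u/ ([+back]) → [ɯ]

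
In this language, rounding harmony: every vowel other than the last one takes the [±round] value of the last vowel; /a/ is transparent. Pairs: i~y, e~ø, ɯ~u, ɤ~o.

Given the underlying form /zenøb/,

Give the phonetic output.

/e/ harmonizes with /ø/ ([+round]) → [ø]

[zønøb]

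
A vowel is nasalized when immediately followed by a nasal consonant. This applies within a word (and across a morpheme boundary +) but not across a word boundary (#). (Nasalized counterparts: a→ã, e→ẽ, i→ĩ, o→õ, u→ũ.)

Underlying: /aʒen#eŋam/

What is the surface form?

/e/ before nasal /n/ → [ẽ]
/e/ before nasal /ŋ/ → [ẽ]
/a/ before nasal /m/ → [ã]

[aʒẽn#ẽŋãm]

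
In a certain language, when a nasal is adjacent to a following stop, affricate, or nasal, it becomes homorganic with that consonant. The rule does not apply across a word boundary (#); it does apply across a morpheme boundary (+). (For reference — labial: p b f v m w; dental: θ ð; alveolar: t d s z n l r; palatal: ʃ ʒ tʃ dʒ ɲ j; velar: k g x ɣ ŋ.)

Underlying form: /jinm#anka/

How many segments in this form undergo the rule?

2

/n/ before /m/ (labial) → [m]
/n/ before /k/ (velar) → [ŋ]
2 segments change.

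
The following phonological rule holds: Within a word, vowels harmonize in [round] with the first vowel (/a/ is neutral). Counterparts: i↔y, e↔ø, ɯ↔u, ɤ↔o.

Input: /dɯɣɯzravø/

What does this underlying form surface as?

[dɯɣɯzrave]

/ø/ harmonizes with /ɯ/ ([-round]) → [e]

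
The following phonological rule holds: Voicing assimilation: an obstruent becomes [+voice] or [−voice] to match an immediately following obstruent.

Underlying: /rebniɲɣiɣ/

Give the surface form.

no segment meets the rule's conditions; no change.

[rebniɲɣiɣ]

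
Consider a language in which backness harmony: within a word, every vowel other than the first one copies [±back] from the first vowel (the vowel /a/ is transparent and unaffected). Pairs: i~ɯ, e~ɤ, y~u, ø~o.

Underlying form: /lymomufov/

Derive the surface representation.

[lymømyføv]

/o/ harmonizes with /y/ ([-back]) → [ø]
/u/ harmonizes with /y/ ([-back]) → [y]
/o/ harmonizes with /y/ ([-back]) → [ø]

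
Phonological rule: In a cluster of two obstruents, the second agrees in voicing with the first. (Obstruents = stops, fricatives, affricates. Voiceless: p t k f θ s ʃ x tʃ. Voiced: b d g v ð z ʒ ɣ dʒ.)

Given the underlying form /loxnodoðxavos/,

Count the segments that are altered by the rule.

1

/x/ after /ð/ (voiced) → [ɣ]
1 segment changes.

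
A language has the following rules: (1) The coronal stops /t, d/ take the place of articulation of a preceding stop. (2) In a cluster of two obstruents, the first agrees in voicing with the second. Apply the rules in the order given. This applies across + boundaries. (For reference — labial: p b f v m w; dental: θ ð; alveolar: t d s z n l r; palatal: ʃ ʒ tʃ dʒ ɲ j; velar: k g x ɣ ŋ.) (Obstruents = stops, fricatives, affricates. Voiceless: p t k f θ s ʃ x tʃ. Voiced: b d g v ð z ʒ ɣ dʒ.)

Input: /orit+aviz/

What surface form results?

Rule 1: no segment meets the rule's conditions; no change.
After rule 1: orit+aviz
Rule 2: no segment meets the rule's conditions; no change.

[orit+aviz]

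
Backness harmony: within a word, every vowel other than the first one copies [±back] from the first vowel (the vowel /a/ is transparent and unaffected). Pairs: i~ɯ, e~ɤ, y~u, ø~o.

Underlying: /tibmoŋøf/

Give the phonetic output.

/o/ harmonizes with /i/ ([-back]) → [ø]

[tibmøŋøf]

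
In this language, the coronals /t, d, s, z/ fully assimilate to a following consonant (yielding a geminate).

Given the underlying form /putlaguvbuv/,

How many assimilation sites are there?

1

/t/ before /l/ → [l] (total assimilation)
1 segment changes.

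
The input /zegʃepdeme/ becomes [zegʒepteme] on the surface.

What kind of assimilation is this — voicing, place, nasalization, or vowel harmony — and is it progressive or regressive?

voicing assimilation, progressive

/ʃ/→[ʒ] /d/→[t].
Each target copies a feature from the preceding segment, so the direction is progressive.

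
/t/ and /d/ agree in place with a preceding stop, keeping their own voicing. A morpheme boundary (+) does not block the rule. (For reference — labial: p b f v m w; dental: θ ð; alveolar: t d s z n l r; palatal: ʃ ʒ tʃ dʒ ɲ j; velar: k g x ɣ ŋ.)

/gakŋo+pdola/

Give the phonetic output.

/d/ after /p/ (labial) → [b]

[gakŋo+pbola]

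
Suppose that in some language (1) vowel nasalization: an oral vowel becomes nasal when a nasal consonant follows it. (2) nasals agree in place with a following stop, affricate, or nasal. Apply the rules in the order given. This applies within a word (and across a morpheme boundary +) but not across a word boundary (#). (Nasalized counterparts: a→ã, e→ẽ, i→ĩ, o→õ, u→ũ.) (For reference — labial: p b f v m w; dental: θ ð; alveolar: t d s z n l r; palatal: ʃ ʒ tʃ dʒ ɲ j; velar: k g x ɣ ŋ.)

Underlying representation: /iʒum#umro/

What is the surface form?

[iʒũm#ũmro]

Rule 1: /u/ before nasal /m/ → [ũ]
Rule 1: /u/ before nasal /m/ → [ũ]
After rule 1: iʒũm#ũmro
Rule 2: no segment meets the rule's conditions; no change.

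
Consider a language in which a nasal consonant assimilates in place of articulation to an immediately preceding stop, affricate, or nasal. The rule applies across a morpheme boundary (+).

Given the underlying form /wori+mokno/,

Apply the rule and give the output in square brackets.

/n/ after /k/ (velar) → [ŋ]

[wori+mokŋo]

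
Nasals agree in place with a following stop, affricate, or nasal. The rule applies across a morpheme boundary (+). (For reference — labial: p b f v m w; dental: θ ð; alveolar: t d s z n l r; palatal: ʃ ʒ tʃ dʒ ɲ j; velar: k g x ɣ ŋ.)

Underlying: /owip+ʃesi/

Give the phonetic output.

no segment meets the rule's conditions; no change.

[owip+ʃesi]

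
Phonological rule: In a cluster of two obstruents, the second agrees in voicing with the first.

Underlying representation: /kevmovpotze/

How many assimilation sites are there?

2

/p/ after /v/ (voiced) → [b]
/z/ after /t/ (voiceless) → [s]
2 segments change.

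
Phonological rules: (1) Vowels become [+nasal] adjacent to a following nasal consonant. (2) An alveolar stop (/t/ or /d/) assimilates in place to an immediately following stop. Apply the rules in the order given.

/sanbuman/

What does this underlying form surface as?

[sãnbũmãn]

Rule 1: /a/ before nasal /n/ → [ã]
Rule 1: /u/ before nasal /m/ → [ũ]
Rule 1: /a/ before nasal /n/ → [ã]
After rule 1: sãnbũmãn
Rule 2: no segment meets the rule's conditions; no change.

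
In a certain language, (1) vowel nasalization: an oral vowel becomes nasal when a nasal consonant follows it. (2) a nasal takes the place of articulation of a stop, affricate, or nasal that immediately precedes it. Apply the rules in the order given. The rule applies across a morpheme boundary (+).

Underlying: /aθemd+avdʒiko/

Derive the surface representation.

[aθẽmd+avdʒiko]

Rule 1: /e/ before nasal /m/ → [ẽ]
After rule 1: aθẽmd+avdʒiko
Rule 2: no segment meets the rule's conditions; no change.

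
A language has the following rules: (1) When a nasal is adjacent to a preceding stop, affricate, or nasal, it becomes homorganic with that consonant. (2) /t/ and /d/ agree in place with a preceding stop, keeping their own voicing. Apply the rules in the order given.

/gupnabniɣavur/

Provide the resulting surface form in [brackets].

[gupmabmiɣavur]

Rule 1: /n/ after /p/ (labial) → [m]
Rule 1: /n/ after /b/ (labial) → [m]
After rule 1: gupmabmiɣavur
Rule 2: no segment meets the rule's conditions; no change.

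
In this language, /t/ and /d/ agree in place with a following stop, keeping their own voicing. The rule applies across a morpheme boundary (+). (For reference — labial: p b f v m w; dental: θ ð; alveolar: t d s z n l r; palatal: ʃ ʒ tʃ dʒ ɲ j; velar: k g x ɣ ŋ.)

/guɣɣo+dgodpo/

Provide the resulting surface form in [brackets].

/d/ before /g/ (velar) → [g]
/d/ before /p/ (labial) → [b]

[guɣɣo+ggobpo]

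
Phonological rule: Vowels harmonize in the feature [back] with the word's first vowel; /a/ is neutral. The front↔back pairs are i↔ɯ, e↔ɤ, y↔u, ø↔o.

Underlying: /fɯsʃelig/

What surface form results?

/e/ harmonizes with /ɯ/ ([+back]) → [ɤ]
/i/ harmonizes with /ɯ/ ([+back]) → [ɯ]

[fɯsʃɤlɯg]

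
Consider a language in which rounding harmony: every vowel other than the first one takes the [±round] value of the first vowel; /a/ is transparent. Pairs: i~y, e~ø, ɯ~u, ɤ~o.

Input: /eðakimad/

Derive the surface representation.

[eðakimad]

no segment meets the rule's conditions; no change.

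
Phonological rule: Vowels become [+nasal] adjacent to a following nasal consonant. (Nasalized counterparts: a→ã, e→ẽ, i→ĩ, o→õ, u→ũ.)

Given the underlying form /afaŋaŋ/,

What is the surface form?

/a/ before nasal /ŋ/ → [ã]
/a/ before nasal /ŋ/ → [ã]

[afãŋãŋ]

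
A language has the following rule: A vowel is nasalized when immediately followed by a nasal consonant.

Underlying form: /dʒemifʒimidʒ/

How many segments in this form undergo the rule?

2

/e/ before nasal /m/ → [ẽ]
/i/ before nasal /m/ → [ĩ]
2 segments change.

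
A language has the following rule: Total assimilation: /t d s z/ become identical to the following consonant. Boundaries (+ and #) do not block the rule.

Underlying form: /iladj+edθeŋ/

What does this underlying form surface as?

/d/ before /j/ → [j] (total assimilation)
/d/ before /θ/ → [θ] (total assimilation)

[ilajj+eθθeŋ]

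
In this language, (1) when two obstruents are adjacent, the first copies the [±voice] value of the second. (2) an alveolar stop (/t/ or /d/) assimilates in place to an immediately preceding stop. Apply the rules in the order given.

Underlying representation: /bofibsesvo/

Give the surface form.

[bofipsezvo]

Rule 1: /b/ before /s/ (voiceless) → [p]
Rule 1: /s/ before /v/ (voiced) → [z]
After rule 1: bofipsezvo
Rule 2: no segment meets the rule's conditions; no change.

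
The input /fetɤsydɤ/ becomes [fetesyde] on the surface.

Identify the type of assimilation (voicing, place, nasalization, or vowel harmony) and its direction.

/ɤ/→[e] /ɤ/→[e].
Vowels agree with the first vowel, so the harmony is progressive.

vowel harmony, progressive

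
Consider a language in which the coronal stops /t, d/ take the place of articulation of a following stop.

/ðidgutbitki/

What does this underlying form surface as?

[ðiggupbikki]

/d/ before /g/ (velar) → [g]
/t/ before /b/ (labial) → [p]
/t/ before /k/ (velar) → [k]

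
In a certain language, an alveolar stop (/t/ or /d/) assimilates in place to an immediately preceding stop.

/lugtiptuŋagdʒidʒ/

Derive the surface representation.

[lugkippuŋagdʒidʒ]

/t/ after /g/ (velar) → [k]
/t/ after /p/ (labial) → [p]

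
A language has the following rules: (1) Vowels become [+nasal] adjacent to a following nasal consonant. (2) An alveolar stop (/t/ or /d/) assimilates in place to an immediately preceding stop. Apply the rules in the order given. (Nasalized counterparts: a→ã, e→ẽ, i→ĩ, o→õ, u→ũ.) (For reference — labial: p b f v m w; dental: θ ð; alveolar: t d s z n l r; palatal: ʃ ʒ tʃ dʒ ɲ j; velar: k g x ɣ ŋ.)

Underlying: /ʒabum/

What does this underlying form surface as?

Rule 1: /u/ before nasal /m/ → [ũ]
After rule 1: ʒabũm
Rule 2: no segment meets the rule's conditions; no change.

[ʒabũm]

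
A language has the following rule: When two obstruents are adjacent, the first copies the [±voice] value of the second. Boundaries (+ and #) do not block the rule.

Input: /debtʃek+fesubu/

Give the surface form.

[deptʃek+fesubu]

/b/ before /tʃ/ (voiceless) → [p]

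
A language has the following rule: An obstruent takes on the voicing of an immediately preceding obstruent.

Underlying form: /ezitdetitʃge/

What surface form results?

[ezittetitʃke]

/d/ after /t/ (voiceless) → [t]
/g/ after /tʃ/ (voiceless) → [k]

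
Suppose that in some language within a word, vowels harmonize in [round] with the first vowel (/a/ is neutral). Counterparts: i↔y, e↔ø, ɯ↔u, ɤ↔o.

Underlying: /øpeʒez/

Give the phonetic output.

[øpøʒøz]

/e/ harmonizes with /ø/ ([+round]) → [ø]
/e/ harmonizes with /ø/ ([+round]) → [ø]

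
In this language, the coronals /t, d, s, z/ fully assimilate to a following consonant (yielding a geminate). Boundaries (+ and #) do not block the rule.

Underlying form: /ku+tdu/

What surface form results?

/t/ before /d/ → [d] (total assimilation)

[ku+ddu]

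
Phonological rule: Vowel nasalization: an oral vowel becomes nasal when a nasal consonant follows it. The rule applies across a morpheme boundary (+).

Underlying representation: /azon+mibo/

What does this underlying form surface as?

/o/ before nasal /n/ → [õ]

[azõn+mibo]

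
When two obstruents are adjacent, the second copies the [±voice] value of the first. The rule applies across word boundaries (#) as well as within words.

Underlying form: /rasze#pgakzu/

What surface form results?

/z/ after /s/ (voiceless) → [s]
/g/ after /p/ (voiceless) → [k]
/z/ after /k/ (voiceless) → [s]

[rasse#pkaksu]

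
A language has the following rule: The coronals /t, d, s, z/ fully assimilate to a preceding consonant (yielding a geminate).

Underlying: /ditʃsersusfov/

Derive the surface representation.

[ditʃtʃerrusfov]

/s/ after /tʃ/ → [tʃ] (total assimilation)
/s/ after /r/ → [r] (total assimilation)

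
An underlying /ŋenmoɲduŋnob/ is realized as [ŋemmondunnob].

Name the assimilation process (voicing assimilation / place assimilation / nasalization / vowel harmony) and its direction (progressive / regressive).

/n/→[m] /ɲ/→[n] /ŋ/→[n].
Each target copies a feature from the following segment, so the direction is regressive.

place assimilation, regressive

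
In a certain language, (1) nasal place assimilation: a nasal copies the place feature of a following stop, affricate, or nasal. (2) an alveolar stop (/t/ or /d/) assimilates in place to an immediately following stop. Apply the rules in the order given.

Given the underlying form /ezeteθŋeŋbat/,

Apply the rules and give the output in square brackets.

[ezeteθŋembat]

Rule 1: /ŋ/ before /b/ (labial) → [m]
After rule 1: ezeteθŋembat
Rule 2: no segment meets the rule's conditions; no change.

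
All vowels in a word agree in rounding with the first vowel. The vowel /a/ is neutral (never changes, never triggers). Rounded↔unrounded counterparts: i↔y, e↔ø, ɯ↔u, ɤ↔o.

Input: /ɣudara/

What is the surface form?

[ɣudara]

no segment meets the rule's conditions; no change.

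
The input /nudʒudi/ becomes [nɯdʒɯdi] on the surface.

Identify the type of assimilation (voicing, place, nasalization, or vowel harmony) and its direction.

/u/→[ɯ] /u/→[ɯ].
Vowels agree with the last vowel, so the harmony is regressive.

vowel harmony, regressive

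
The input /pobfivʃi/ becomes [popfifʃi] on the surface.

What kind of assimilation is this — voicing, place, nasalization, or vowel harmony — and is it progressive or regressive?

/b/→[p] /v/→[f].
Each target copies a feature from the following segment, so the direction is regressive.

voicing assimilation, regressive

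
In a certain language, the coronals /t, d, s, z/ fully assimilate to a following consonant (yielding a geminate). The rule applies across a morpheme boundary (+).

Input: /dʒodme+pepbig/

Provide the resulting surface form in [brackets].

/d/ before /m/ → [m] (total assimilation)

[dʒomme+pepbig]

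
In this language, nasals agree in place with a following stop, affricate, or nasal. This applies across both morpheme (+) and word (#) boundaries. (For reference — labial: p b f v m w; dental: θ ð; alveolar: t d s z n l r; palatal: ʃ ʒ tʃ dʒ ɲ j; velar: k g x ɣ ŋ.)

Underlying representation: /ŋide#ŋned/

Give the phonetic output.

/ŋ/ before /n/ (alveolar) → [n]

[ŋide#nned]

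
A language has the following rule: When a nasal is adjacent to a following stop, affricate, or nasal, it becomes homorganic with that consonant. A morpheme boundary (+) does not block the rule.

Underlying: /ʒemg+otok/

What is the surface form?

/m/ before /g/ (velar) → [ŋ]

[ʒeŋg+otok]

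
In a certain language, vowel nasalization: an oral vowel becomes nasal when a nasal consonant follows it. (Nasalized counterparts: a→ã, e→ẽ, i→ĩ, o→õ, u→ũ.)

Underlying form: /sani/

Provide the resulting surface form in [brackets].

[sãni]

/a/ before nasal /n/ → [ã]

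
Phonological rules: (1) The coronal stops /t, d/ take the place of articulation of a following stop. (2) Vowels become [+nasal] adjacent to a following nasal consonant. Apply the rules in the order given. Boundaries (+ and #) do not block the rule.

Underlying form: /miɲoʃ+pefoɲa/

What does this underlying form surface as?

[mĩɲoʃ+pefõɲa]

Rule 1: no segment meets the rule's conditions; no change.
After rule 1: miɲoʃ+pefoɲa
Rule 2: /i/ before nasal /ɲ/ → [ĩ]
Rule 2: /o/ before nasal /ɲ/ → [õ]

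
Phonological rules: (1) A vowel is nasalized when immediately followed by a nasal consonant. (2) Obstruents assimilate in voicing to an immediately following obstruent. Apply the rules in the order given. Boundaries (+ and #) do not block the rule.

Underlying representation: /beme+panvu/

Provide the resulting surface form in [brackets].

Rule 1: /e/ before nasal /m/ → [ẽ]
Rule 1: /a/ before nasal /n/ → [ã]
After rule 1: bẽme+pãnvu
Rule 2: no segment meets the rule's conditions; no change.

[bẽme+pãnvu]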